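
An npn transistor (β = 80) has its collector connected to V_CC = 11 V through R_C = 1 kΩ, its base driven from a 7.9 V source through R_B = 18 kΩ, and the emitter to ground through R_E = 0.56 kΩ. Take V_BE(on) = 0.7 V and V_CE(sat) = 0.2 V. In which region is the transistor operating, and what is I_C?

saturation; I_C ≈ 6.9 mA

Assume active: I_B = (7.9 − 0.7)/(18 + 81×0.56) = 0.114 mA, I_C = β·I_B = 9.09 mA.
Then V_CE = 11 − 9.09×1 − 9.2×0.56 = -3.25 V < 0.2 V — the active assumption fails.
Re-solve with V_CE = 0.2 V. KCL at the emitter: V_E/R_E = (V_BB−0.7−V_E)/R_B + (V_CC−0.2−V_E)/R_C, giving V_E = 3.94 V.
I_C = (V_CC − 0.2 − V_E)/R_C = (10.8 − 3.94)/1 = 6.86 mA.
Check: I_B = (7.2 − 3.94)/18 = 0.181 mA, and β·I_B = 14.5 mA > I_C, confirming saturation.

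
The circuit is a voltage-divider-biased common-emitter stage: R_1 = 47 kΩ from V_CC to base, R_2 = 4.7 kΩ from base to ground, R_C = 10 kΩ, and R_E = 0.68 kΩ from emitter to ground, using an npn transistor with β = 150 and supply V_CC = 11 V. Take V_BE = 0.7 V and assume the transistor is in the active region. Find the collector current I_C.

I_C ≈ 0.42 mA

Thevenize the base divider: V_Th = V_CC·R_2/(R_1+R_2) = 11×4.7/51.7 = 1 V, R_Th = R_1‖R_2 = 4.27 kΩ.
Base-emitter loop: V_Th = I_B·R_Th + V_BE + (β+1)I_B·R_E, so I_B = (1 − 0.7) / (4.27 + 151×0.68) = 0.0028 mA.
I_C = β·I_B = 150×0.0028 = 0.421 mA, and I_E = (β+1)I_B = 0.424 mA.
V_CE = V_CC − I_C·R_C − I_E·R_E = 11 − 0.421×10 − 0.424×0.68 = 6.5 V.
V_CE = 6.5 V > 0.2 V confirms active-region operation.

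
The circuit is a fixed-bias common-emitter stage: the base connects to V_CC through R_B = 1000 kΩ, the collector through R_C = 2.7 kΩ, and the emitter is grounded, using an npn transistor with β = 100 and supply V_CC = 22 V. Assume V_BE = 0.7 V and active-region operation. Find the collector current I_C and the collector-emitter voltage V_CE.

Base loop: V_CC = I_B·R_B + V_BE, so I_B = (22 − 0.7)/1000 kΩ = 0.0213 mA.
In the active region I_C = β·I_B = 100 × 0.0213 = 2.13 mA.
Collector loop: V_CE = V_CC − I_C·R_C = 22 − 2.13×2.7 = 16.2 V.
Since V_CE = 16.2 V > V_CE(sat) ≈ 0.2 V, the transistor is in the active region as assumed.

I_C ≈ 2.1 mA, V_CE ≈ 16 V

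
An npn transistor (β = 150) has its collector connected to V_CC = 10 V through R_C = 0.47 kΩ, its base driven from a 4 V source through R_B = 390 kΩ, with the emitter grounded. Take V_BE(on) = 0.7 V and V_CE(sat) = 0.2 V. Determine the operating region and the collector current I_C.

active; I_C ≈ 1.3 mA

Assume active. Base-emitter loop: I_B = (V_BB − V_BE)/R_B = (4 − 0.7)/390 = 0.00846 mA.
I_C = β·I_B = 150×0.00846 = 1.27 mA.
V_CE = V_CC − I_C·R_C = 10 − 1.27×0.47 = 9.4 V > V_CE(sat), so the active-region assumption holds.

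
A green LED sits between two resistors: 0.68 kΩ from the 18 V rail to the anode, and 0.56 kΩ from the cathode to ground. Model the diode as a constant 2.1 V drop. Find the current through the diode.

I ≈ 13 mA

The two resistors are in series with the diode, so KVL gives 18 = I·0.68 + 2.1 + I·0.56.
I = (18 − 2.1) / (0.68 + 0.56) kΩ = 15.9 / 1.24 = 12.8 mA.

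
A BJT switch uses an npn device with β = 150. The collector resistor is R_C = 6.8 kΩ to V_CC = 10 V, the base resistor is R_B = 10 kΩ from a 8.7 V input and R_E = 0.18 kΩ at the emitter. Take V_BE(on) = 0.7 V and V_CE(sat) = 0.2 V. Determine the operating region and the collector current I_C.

saturation; I_C ≈ 1.4 mA

Assume active: I_B = (8.7 − 0.7)/(10 + 151×0.18) = 0.215 mA, I_C = β·I_B = 32.3 mA.
Then V_CE = 10 − 32.3×6.8 − 32.5×0.18 = -215 V < 0.2 V — the active assumption fails.
Re-solve with V_CE = 0.2 V. KCL at the emitter: V_E/R_E = (V_BB−0.7−V_E)/R_B + (V_CC−0.2−V_E)/R_C, giving V_E = 0.386 V.
I_C = (V_CC − 0.2 − V_E)/R_C = (9.8 − 0.386)/6.8 = 1.38 mA.
Check: I_B = (8 − 0.386)/10 = 0.761 mA, and β·I_B = 114 mA > I_C, confirming saturation.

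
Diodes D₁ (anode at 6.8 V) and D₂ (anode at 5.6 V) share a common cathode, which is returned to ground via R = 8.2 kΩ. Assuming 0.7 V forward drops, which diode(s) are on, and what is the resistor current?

Assume both conduct. Then node N would need to be at both 6.8−0.7 = 6.1 V and 5.6−0.7 = 4.9 V, which is impossible.
Assume only D₁ conducts: V_N = 6.8 − 0.7 = 6.1 V, so I_R = 6.1/8.2 = 0.744 mA.
Check D₂: its anode-to-cathode voltage is 5.6 − 6.1 = -0.5 V < 0.7 V, so it is off. The assumption is consistent.

Only D₁ conducts; I_R ≈ 0.74 mA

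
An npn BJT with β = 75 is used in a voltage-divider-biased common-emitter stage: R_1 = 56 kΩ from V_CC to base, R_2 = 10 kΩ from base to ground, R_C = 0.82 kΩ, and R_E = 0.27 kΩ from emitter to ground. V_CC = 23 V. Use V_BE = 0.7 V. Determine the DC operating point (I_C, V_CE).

I_C ≈ 7.2 mA, V_CE ≈ 15 V

Thevenize the base divider: V_Th = V_CC·R_2/(R_1+R_2) = 23×10/66 = 3.48 V, R_Th = R_1‖R_2 = 8.48 kΩ.
Base-emitter loop: V_Th = I_B·R_Th + V_BE + (β+1)I_B·R_E, so I_B = (3.48 − 0.7) / (8.48 + 76×0.27) = 0.096 mA.
I_C = β·I_B = 75×0.096 = 7.2 mA, and I_E = (β+1)I_B = 7.3 mA.
V_CE = V_CC − I_C·R_C − I_E·R_E = 23 − 7.2×0.82 − 7.3×0.27 = 15.1 V.
V_CE = 15.1 V > 0.2 V confirms active-region operation.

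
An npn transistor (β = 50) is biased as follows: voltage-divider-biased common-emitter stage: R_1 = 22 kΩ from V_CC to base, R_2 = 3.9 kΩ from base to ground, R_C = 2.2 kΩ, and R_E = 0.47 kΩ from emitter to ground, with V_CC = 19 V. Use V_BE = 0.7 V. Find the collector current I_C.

I_C ≈ 4 mA

Thevenize the base divider: V_Th = V_CC·R_2/(R_1+R_2) = 19×3.9/25.9 = 2.86 V, R_Th = R_1‖R_2 = 3.31 kΩ.
Base-emitter loop: V_Th = I_B·R_Th + V_BE + (β+1)I_B·R_E, so I_B = (2.86 − 0.7) / (3.31 + 51×0.47) = 0.0792 mA.
I_C = β·I_B = 50×0.0792 = 3.96 mA, and I_E = (β+1)I_B = 4.04 mA.
V_CE = V_CC − I_C·R_C − I_E·R_E = 19 − 3.96×2.2 − 4.04×0.47 = 8.39 V.
V_CE = 8.39 V > 0.2 V confirms active-region operation.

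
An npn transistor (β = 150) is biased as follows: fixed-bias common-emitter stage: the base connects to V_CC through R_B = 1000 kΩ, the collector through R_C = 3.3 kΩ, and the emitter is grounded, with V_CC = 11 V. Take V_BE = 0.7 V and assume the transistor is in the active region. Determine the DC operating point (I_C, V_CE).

Base loop: V_CC = I_B·R_B + V_BE, so I_B = (11 − 0.7)/1000 kΩ = 0.0103 mA.
In the active region I_C = β·I_B = 150 × 0.0103 = 1.54 mA.
Collector loop: V_CE = V_CC − I_C·R_C = 11 − 1.54×3.3 = 5.9 V.
Since V_CE = 5.9 V > V_CE(sat) ≈ 0.2 V, the transistor is in the active region as assumed.

I_C ≈ 1.5 mA, V_CE ≈ 5.9 V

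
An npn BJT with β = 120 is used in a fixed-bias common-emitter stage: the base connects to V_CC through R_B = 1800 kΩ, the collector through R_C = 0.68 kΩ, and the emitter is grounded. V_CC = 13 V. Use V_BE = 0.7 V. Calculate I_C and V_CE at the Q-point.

Base loop: V_CC = I_B·R_B + V_BE, so I_B = (13 − 0.7)/1800 kΩ = 0.00683 mA.
In the active region I_C = β·I_B = 120 × 0.00683 = 0.82 mA.
Collector loop: V_CE = V_CC − I_C·R_C = 13 − 0.82×0.68 = 12.4 V.
Since V_CE = 12.4 V > V_CE(sat) ≈ 0.2 V, the transistor is in the active region as assumed.

I_C ≈ 0.82 mA, V_CE ≈ 12 V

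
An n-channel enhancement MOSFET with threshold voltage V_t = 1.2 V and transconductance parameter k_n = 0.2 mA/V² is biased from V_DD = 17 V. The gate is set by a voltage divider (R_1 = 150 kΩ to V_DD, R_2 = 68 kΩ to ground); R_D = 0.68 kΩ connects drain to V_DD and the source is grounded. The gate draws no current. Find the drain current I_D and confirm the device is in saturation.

I_D ≈ 1.7 mA

V_G = V_DD·R_2/(R_1+R_2) = 17×68/218 = 5.3 V. With the source grounded, V_GS = V_G = 5.3 V.
Assume saturation: I_D = (k_n/2)(V_GS − V_t)² = (0.2/2)×(5.3 − 1.2)² = 0.1×4.1² = 1.68 mA.
V_DS = V_DD − I_D·R_D = 17 − 1.68×0.68 = 15.9 V.
Saturation requires V_DS ≥ V_GS − V_t = 4.1 V; 15.9 ≥ 4.1 ✓.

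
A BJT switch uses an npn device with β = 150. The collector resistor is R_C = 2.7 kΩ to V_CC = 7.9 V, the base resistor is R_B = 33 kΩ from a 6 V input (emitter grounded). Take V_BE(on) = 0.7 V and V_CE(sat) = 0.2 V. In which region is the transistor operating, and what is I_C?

saturation; I_C ≈ 2.9 mA

Assume active: I_B = (6 − 0.7)/33 = 0.161 mA, giving I_C = β·I_B = 24.1 mA.
But then V_CE = 7.9 − 24.1×2.7 = -57.1 V < V_CE(sat) = 0.2 V — impossible in the active region.
So the transistor is saturated. With V_CE = 0.2 V, I_C = (V_CC − 0.2)/R_C = 7.7/2.7 = 2.85 mA.
Check: β·I_B = 24.1 mA > I_C = 2.85 mA, confirming saturation.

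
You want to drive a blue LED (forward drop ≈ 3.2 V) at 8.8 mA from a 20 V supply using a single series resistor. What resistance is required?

The resistor drops V_S − V_D = 20 − 3.2 = 16.8 V at 8.8 mA.
R = 16.8 V / 8.8 mA = 1.91 kΩ.

R ≈ 1.9 kΩ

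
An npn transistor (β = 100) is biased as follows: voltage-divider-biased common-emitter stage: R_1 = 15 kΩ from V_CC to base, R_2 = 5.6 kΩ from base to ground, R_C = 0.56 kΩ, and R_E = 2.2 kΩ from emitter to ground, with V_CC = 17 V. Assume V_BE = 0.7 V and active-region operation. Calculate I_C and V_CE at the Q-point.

I_C ≈ 1.7 mA, V_CE ≈ 12 V

Thevenize the base divider: V_Th = V_CC·R_2/(R_1+R_2) = 17×5.6/20.6 = 4.62 V, R_Th = R_1‖R_2 = 4.08 kΩ.
Base-emitter loop: V_Th = I_B·R_Th + V_BE + (β+1)I_B·R_E, so I_B = (4.62 − 0.7) / (4.08 + 101×2.2) = 0.0173 mA.
I_C = β·I_B = 100×0.0173 = 1.73 mA, and I_E = (β+1)I_B = 1.75 mA.
V_CE = V_CC − I_C·R_C − I_E·R_E = 17 − 1.73×0.56 − 1.75×2.2 = 12.2 V.
V_CE = 12.2 V > 0.2 V confirms active-region operation.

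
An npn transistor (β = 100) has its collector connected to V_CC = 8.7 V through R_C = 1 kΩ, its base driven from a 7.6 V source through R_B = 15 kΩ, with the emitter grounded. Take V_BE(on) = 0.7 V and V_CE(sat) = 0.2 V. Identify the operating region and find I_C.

saturation; I_C ≈ 8.5 mA

Assume active: I_B = (7.6 − 0.7)/15 = 0.46 mA, giving I_C = β·I_B = 46 mA.
But then V_CE = 8.7 − 46×1 = -37.3 V < V_CE(sat) = 0.2 V — impossible in the active region.
So the transistor is saturated. With V_CE = 0.2 V, I_C = (V_CC − 0.2)/R_C = 8.5/1 = 8.5 mA.
Check: β·I_B = 46 mA > I_C = 8.5 mA, confirming saturation.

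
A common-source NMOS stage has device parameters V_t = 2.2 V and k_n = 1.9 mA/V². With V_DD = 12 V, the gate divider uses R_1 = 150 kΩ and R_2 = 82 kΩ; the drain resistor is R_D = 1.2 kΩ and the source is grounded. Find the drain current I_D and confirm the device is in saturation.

I_D ≈ 4 mA

V_G = V_DD·R_2/(R_1+R_2) = 12×82/232 = 4.24 V. With the source grounded, V_GS = V_G = 4.24 V.
Assume saturation: I_D = (k_n/2)(V_GS − V_t)² = (1.9/2)×(4.24 − 2.2)² = 0.95×2.04² = 3.96 mA.
V_DS = V_DD − I_D·R_D = 12 − 3.96×1.2 = 7.25 V.
Saturation requires V_DS ≥ V_GS − V_t = 2.04 V; 7.25 ≥ 2.04 ✓.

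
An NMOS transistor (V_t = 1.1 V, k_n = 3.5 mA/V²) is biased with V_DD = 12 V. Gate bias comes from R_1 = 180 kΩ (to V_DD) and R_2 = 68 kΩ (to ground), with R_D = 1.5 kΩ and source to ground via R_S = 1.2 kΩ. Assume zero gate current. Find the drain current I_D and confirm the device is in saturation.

V_G = V_DD·R_2/(R_1+R_2) = 12×68/248 = 3.29 V.
Assume saturation: I_D = (k_n/2)(V_GS − V_t)² with V_GS = V_G − I_D·R_S = 3.29 − 1.2·I_D.
Substituting gives 2.52·I_D² − 10.2·I_D + 8.4 = 0, with roots I_D = 1.15 or 2.9 mA.
The root I_D = 2.9 mA gives V_GS = -0.187 V ≤ V_t, so take I_D = 1.15 mA.
Then V_GS = 1.91 V and V_DS = V_DD − I_D(R_D+R_S) = 12 − 1.15×2.7 = 8.9 V.
Saturation requires V_DS ≥ V_GS − V_t = 0.811 V; 8.9 ≥ 0.811 ✓.

I_D ≈ 1.1 mA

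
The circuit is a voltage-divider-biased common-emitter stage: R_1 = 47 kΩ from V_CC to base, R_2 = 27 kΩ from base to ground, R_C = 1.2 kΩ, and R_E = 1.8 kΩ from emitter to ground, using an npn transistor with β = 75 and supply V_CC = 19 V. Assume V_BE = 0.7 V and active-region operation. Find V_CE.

Thevenize the base divider: V_Th = V_CC·R_2/(R_1+R_2) = 19×27/74 = 6.93 V, R_Th = R_1‖R_2 = 17.1 kΩ.
Base-emitter loop: V_Th = I_B·R_Th + V_BE + (β+1)I_B·R_E, so I_B = (6.93 − 0.7) / (17.1 + 76×1.8) = 0.0405 mA.
I_C = β·I_B = 75×0.0405 = 3.04 mA, and I_E = (β+1)I_B = 3.08 mA.
V_CE = V_CC − I_C·R_C − I_E·R_E = 19 − 3.04×1.2 − 3.08×1.8 = 9.82 V.
V_CE = 9.82 V > 0.2 V confirms active-region operation.

V_CE ≈ 9.8 V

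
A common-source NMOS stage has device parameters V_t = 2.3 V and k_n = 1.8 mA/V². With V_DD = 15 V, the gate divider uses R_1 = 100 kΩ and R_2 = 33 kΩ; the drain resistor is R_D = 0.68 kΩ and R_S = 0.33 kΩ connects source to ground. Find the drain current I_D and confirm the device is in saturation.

I_D ≈ 1 mA

V_G = V_DD·R_2/(R_1+R_2) = 15×33/133 = 3.72 V.
Assume saturation: I_D = (k_n/2)(V_GS − V_t)² with V_GS = V_G − I_D·R_S = 3.72 − 0.33·I_D.
Substituting gives 0.098·I_D² − 1.84·I_D + 1.82 = 0, with roots I_D = 1.04 or 17.8 mA.
The root I_D = 17.8 mA gives V_GS = -2.14 V ≤ V_t, so take I_D = 1.04 mA.
Then V_GS = 3.38 V and V_DS = V_DD − I_D(R_D+R_S) = 15 − 1.04×1.01 = 13.9 V.
Saturation requires V_DS ≥ V_GS − V_t = 1.08 V; 13.9 ≥ 1.08 ✓.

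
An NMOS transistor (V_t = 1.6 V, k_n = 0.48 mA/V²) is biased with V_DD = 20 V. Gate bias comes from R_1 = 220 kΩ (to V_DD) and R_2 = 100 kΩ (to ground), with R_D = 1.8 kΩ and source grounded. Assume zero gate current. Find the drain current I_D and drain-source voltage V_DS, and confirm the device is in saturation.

I_D ≈ 5.2 mA, V_DS ≈ 11 V

V_G = V_DD·R_2/(R_1+R_2) = 20×100/320 = 6.25 V. With the source grounded, V_GS = V_G = 6.25 V.
Assume saturation: I_D = (k_n/2)(V_GS − V_t)² = (0.48/2)×(6.25 − 1.6)² = 0.24×4.65² = 5.19 mA.
V_DS = V_DD − I_D·R_D = 20 − 5.19×1.8 = 10.7 V.
Saturation requires V_DS ≥ V_GS − V_t = 4.65 V; 10.7 ≥ 4.65 ✓.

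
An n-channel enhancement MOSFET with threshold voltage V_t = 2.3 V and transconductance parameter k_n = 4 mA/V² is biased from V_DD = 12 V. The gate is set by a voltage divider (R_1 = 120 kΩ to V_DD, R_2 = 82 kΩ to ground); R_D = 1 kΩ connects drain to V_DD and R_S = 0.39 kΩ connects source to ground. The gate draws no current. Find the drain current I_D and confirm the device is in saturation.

V_G = V_DD·R_2/(R_1+R_2) = 12×82/202 = 4.87 V.
Assume saturation: I_D = (k_n/2)(V_GS − V_t)² with V_GS = V_G − I_D·R_S = 4.87 − 0.39·I_D.
Substituting gives 0.304·I_D² − 5.01·I_D + 13.2 = 0, with roots I_D = 3.3 or 13.2 mA.
The root I_D = 13.2 mA gives V_GS = -0.266 V ≤ V_t, so take I_D = 3.3 mA.
Then V_GS = 3.58 V and V_DS = V_DD − I_D(R_D+R_S) = 12 − 3.3×1.39 = 7.41 V.
Saturation requires V_DS ≥ V_GS − V_t = 1.28 V; 7.41 ≥ 1.28 ✓.

I_D ≈ 3.3 mA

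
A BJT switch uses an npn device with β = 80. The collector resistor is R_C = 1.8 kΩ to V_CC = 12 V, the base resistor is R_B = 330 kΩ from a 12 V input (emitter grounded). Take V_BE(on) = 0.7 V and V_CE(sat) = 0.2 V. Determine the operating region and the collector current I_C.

active; I_C ≈ 2.7 mA

Assume active. Base-emitter loop: I_B = (V_BB − V_BE)/R_B = (12 − 0.7)/330 = 0.0342 mA.
I_C = β·I_B = 80×0.0342 = 2.74 mA.
V_CE = V_CC − I_C·R_C = 12 − 2.74×1.8 = 7.07 V > V_CE(sat), so the active-region assumption holds.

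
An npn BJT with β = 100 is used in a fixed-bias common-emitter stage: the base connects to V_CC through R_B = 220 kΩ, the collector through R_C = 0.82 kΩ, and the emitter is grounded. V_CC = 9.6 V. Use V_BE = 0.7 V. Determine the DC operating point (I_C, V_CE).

I_C ≈ 4 mA, V_CE ≈ 6.3 V

Base loop: V_CC = I_B·R_B + V_BE, so I_B = (9.6 − 0.7)/220 kΩ = 0.0405 mA.
In the active region I_C = β·I_B = 100 × 0.0405 = 4.05 mA.
Collector loop: V_CE = V_CC − I_C·R_C = 9.6 − 4.05×0.82 = 6.28 V.
Since V_CE = 6.28 V > V_CE(sat) ≈ 0.2 V, the transistor is in the active region as assumed.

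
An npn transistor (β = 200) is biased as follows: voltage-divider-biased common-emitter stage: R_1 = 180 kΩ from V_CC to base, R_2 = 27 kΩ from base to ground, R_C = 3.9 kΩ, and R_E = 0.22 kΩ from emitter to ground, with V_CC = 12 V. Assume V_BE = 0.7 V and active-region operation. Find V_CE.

Thevenize the base divider: V_Th = V_CC·R_2/(R_1+R_2) = 12×27/207 = 1.57 V, R_Th = R_1‖R_2 = 23.5 kΩ.
Base-emitter loop: V_Th = I_B·R_Th + V_BE + (β+1)I_B·R_E, so I_B = (1.57 − 0.7) / (23.5 + 201×0.22) = 0.0128 mA.
I_C = β·I_B = 200×0.0128 = 2.56 mA, and I_E = (β+1)I_B = 2.57 mA.
V_CE = V_CC − I_C·R_C − I_E·R_E = 12 − 2.56×3.9 − 2.57×0.22 = 1.47 V.
V_CE = 1.47 V > 0.2 V confirms active-region operation.

V_CE ≈ 1.5 V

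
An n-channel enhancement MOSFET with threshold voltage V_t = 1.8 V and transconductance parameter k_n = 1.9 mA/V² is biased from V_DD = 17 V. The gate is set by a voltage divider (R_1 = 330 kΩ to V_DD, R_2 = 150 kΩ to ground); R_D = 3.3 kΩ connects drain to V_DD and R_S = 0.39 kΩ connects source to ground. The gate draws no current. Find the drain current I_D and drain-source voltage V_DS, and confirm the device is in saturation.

I_D ≈ 3.8 mA, V_DS ≈ 2.8 V

V_G = V_DD·R_2/(R_1+R_2) = 17×150/480 = 5.31 V.
Assume saturation: I_D = (k_n/2)(V_GS − V_t)² with V_GS = V_G − I_D·R_S = 5.31 − 0.39·I_D.
Substituting gives 0.144·I_D² − 3.6·I_D + 11.7 = 0, with roots I_D = 3.85 or 21.1 mA.
The root I_D = 21.1 mA gives V_GS = -2.91 V ≤ V_t, so take I_D = 3.85 mA.
Then V_GS = 3.81 V and V_DS = V_DD − I_D(R_D+R_S) = 17 − 3.85×3.69 = 2.81 V.
Saturation requires V_DS ≥ V_GS − V_t = 2.01 V; 2.81 ≥ 2.01 ✓.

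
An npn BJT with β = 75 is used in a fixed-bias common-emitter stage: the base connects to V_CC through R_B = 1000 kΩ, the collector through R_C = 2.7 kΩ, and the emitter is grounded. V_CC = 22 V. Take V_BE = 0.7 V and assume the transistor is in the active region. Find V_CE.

V_CE ≈ 18 V

Base loop: V_CC = I_B·R_B + V_BE, so I_B = (22 − 0.7)/1000 kΩ = 0.0213 mA.
In the active region I_C = β·I_B = 75 × 0.0213 = 1.6 mA.
Collector loop: V_CE = V_CC − I_C·R_C = 22 − 1.6×2.7 = 17.7 V.
Since V_CE = 17.7 V > V_CE(sat) ≈ 0.2 V, the transistor is in the active region as assumed.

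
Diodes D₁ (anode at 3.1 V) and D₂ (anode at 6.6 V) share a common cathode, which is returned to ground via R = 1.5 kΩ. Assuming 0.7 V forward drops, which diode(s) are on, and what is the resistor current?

Assume both conduct. Then node N would need to be at both 3.1−0.7 = 2.4 V and 6.6−0.7 = 5.9 V, which is impossible.
Assume only D₂ conducts: V_N = 6.6 − 0.7 = 5.9 V, so I_R = 5.9/1.5 = 3.93 mA.
Check D₁: its anode-to-cathode voltage is 3.1 − 5.9 = -2.8 V < 0.7 V, so it is off. The assumption is consistent.

Only D₂ conducts; I_R ≈ 3.9 mA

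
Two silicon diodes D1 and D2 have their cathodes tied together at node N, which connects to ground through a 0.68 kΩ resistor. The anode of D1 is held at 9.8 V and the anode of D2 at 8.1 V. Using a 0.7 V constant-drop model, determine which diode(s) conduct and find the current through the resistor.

Assume both conduct. Then node N would need to be at both 9.8−0.7 = 9.1 V and 8.1−0.7 = 7.4 V, which is impossible.
Assume only D1 conducts: V_N = 9.8 − 0.7 = 9.1 V, so I_R = 9.1/0.68 = 13.4 mA.
Check D2: its anode-to-cathode voltage is 8.1 − 9.1 = -1 V < 0.7 V, so it is off. The assumption is consistent.

Only D1 conducts; I_R ≈ 13 mA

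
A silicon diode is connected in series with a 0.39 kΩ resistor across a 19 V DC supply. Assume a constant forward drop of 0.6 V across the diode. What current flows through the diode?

KVL around the loop: 19 = V_D + I·R = 0.6 + I × 0.39 kΩ.
So I = (19 − 0.6) / 0.39 kΩ = 18.4 / 0.39 = 47.2 mA.

I ≈ 47 mA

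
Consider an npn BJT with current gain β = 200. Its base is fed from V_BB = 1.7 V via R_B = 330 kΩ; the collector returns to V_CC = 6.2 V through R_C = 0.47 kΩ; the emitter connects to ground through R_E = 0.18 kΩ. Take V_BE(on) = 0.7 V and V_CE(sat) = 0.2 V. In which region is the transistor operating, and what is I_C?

active; I_C ≈ 0.55 mA

Assume active. Base-emitter loop: I_B = (V_BB − V_BE)/(R_B + (β+1)R_E) = (1.7 − 0.7)/(330 + 201×0.18) = 0.00273 mA.
I_C = β·I_B = 200×0.00273 = 0.546 mA.
V_CE = V_CC − I_C·R_C − I_E·R_E = 6.2 − 0.546×0.47 − 0.549×0.18 = 5.84 V > V_CE(sat), so the active-region assumption holds.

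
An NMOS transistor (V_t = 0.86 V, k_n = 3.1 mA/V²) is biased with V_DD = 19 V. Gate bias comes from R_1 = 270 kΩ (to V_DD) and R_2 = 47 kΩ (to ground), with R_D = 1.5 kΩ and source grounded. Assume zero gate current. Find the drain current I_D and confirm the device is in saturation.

V_G = V_DD·R_2/(R_1+R_2) = 19×47/317 = 2.82 V. With the source grounded, V_GS = V_G = 2.82 V.
Assume saturation: I_D = (k_n/2)(V_GS − V_t)² = (3.1/2)×(2.82 − 0.86)² = 1.55×1.96² = 5.94 mA.
V_DS = V_DD − I_D·R_D = 19 − 5.94×1.5 = 10.1 V.
Saturation requires V_DS ≥ V_GS − V_t = 1.96 V; 10.1 ≥ 1.96 ✓.

I_D ≈ 5.9 mA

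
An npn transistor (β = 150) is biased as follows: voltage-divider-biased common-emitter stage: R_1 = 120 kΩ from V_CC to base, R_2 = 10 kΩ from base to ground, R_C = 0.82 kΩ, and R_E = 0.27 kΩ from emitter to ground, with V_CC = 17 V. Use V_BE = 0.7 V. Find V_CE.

Thevenize the base divider: V_Th = V_CC·R_2/(R_1+R_2) = 17×10/130 = 1.31 V, R_Th = R_1‖R_2 = 9.23 kΩ.
Base-emitter loop: V_Th = I_B·R_Th + V_BE + (β+1)I_B·R_E, so I_B = (1.31 − 0.7) / (9.23 + 151×0.27) = 0.0122 mA.
I_C = β·I_B = 150×0.0122 = 1.82 mA, and I_E = (β+1)I_B = 1.84 mA.
V_CE = V_CC − I_C·R_C − I_E·R_E = 17 − 1.82×0.82 − 1.84×0.27 = 15 V.
V_CE = 15 V > 0.2 V confirms active-region operation.

V_CE ≈ 15 V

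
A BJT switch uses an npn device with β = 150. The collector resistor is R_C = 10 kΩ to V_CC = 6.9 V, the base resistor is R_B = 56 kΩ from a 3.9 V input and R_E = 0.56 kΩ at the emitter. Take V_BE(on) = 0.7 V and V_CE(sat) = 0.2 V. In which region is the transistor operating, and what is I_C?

saturation; I_C ≈ 0.63 mA

Assume active: I_B = (3.9 − 0.7)/(56 + 151×0.56) = 0.0228 mA, I_C = β·I_B = 3.41 mA.
Then V_CE = 6.9 − 3.41×10 − 3.44×0.56 = -29.2 V < 0.2 V — the active assumption fails.
Re-solve with V_CE = 0.2 V. KCL at the emitter: V_E/R_E = (V_BB−0.7−V_E)/R_B + (V_CC−0.2−V_E)/R_C, giving V_E = 0.382 V.
I_C = (V_CC − 0.2 − V_E)/R_C = (6.7 − 0.382)/10 = 0.632 mA.
Check: I_B = (3.2 − 0.382)/56 = 0.0503 mA, and β·I_B = 7.55 mA > I_C, confirming saturation.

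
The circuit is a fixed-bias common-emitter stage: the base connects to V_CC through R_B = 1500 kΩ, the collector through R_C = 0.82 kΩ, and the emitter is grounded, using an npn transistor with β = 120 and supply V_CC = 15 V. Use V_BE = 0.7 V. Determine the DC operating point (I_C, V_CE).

Base loop: V_CC = I_B·R_B + V_BE, so I_B = (15 − 0.7)/1500 kΩ = 0.00953 mA.
In the active region I_C = β·I_B = 120 × 0.00953 = 1.14 mA.
Collector loop: V_CE = V_CC − I_C·R_C = 15 − 1.14×0.82 = 14.1 V.
Since V_CE = 14.1 V > V_CE(sat) ≈ 0.2 V, the transistor is in the active region as assumed.

I_C ≈ 1.1 mA, V_CE ≈ 14 V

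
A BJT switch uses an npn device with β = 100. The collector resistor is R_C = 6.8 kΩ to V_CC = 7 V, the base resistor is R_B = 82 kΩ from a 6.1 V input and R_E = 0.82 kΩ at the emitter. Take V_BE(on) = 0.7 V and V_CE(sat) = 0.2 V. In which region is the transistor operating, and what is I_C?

Assume active: I_B = (6.1 − 0.7)/(82 + 101×0.82) = 0.0328 mA, I_C = β·I_B = 3.28 mA.
Then V_CE = 7 − 3.28×6.8 − 3.31×0.82 = -18 V < 0.2 V — the active assumption fails.
Re-solve with V_CE = 0.2 V. KCL at the emitter: V_E/R_E = (V_BB−0.7−V_E)/R_B + (V_CC−0.2−V_E)/R_C, giving V_E = 0.773 V.
I_C = (V_CC − 0.2 − V_E)/R_C = (6.8 − 0.773)/6.8 = 0.886 mA.
Check: I_B = (5.4 − 0.773)/82 = 0.0564 mA, and β·I_B = 5.64 mA > I_C, confirming saturation.

saturation; I_C ≈ 0.89 mA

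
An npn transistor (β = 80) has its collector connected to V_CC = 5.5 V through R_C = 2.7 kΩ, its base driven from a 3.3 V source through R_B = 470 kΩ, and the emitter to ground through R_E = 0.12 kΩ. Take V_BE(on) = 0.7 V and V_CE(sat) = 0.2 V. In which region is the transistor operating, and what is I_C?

active; I_C ≈ 0.43 mA

Assume active. Base-emitter loop: I_B = (V_BB − V_BE)/(R_B + (β+1)R_E) = (3.3 − 0.7)/(470 + 81×0.12) = 0.00542 mA.
I_C = β·I_B = 80×0.00542 = 0.434 mA.
V_CE = V_CC − I_C·R_C − I_E·R_E = 5.5 − 0.434×2.7 − 0.439×0.12 = 4.28 V > V_CE(sat), so the active-region assumption holds.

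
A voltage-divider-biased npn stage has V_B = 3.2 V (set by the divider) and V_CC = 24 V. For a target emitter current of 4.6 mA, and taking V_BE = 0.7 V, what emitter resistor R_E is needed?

R_E ≈ 0.54 kΩ

V_E = V_B − V_BE = 3.2 − 0.7 = 2.5 V.
R_E = V_E / I_E = 2.5 / 4.6 = 0.543 kΩ.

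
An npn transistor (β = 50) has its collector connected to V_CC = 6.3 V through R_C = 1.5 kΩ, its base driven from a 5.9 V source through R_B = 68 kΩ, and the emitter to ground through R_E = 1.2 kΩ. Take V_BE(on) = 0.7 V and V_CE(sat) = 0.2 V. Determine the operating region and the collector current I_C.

active; I_C ≈ 2 mA

Assume active. Base-emitter loop: I_B = (V_BB − V_BE)/(R_B + (β+1)R_E) = (5.9 − 0.7)/(68 + 51×1.2) = 0.0402 mA.
I_C = β·I_B = 50×0.0402 = 2.01 mA.
V_CE = V_CC − I_C·R_C − I_E·R_E = 6.3 − 2.01×1.5 − 2.05×1.2 = 0.818 V > V_CE(sat), so the active-region assumption holds.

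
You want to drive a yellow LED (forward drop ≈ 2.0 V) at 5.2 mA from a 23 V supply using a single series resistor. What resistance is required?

The resistor drops V_S − V_D = 23 − 2.0 = 21 V at 5.2 mA.
R = 21 V / 5.2 mA = 4.04 kΩ.

R ≈ 4 kΩ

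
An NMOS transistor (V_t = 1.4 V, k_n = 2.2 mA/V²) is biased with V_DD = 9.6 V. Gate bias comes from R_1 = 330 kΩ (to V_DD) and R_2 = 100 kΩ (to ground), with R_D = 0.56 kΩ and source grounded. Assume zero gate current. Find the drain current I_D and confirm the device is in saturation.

I_D ≈ 0.76 mA

V_G = V_DD·R_2/(R_1+R_2) = 9.6×100/430 = 2.23 V. With the source grounded, V_GS = V_G = 2.23 V.
Assume saturation: I_D = (k_n/2)(V_GS − V_t)² = (2.2/2)×(2.23 − 1.4)² = 1.1×0.833² = 0.762 mA.
V_DS = V_DD − I_D·R_D = 9.6 − 0.762×0.56 = 9.17 V.
Saturation requires V_DS ≥ V_GS − V_t = 0.833 V; 9.17 ≥ 0.833 ✓.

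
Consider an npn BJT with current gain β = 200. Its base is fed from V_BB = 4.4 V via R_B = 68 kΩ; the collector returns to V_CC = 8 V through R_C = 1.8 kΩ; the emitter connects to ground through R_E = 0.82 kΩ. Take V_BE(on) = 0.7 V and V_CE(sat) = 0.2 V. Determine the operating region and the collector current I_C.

saturation; I_C ≈ 3 mA

Assume active: I_B = (4.4 − 0.7)/(68 + 201×0.82) = 0.0159 mA, I_C = β·I_B = 3.18 mA.
Then V_CE = 8 − 3.18×1.8 − 3.19×0.82 = -0.34 V < 0.2 V — the active assumption fails.
Re-solve with V_CE = 0.2 V. KCL at the emitter: V_E/R_E = (V_BB−0.7−V_E)/R_B + (V_CC−0.2−V_E)/R_C, giving V_E = 2.45 V.
I_C = (V_CC − 0.2 − V_E)/R_C = (7.8 − 2.45)/1.8 = 2.97 mA.
Check: I_B = (3.7 − 2.45)/68 = 0.0184 mA, and β·I_B = 3.67 mA > I_C, confirming saturation.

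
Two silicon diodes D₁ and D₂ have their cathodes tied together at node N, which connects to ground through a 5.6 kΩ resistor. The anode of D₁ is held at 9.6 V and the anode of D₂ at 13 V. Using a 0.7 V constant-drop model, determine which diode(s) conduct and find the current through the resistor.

Only D₂ conducts; I_R ≈ 2.2 mA

Assume both conduct. Then node N would need to be at both 9.6−0.7 = 8.9 V and 13−0.7 = 12.3 V, which is impossible.
Assume only D₂ conducts: V_N = 13 − 0.7 = 12.3 V, so I_R = 12.3/5.6 = 2.2 mA.
Check D₁: its anode-to-cathode voltage is 9.6 − 12.3 = -2.7 V < 0.7 V, so it is off. The assumption is consistent.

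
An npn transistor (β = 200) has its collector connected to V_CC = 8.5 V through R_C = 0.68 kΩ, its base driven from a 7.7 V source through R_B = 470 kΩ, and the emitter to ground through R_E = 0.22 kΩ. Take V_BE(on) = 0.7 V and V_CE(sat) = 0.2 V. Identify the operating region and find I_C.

Assume active. Base-emitter loop: I_B = (V_BB − V_BE)/(R_B + (β+1)R_E) = (7.7 − 0.7)/(470 + 201×0.22) = 0.0136 mA.
I_C = β·I_B = 200×0.0136 = 2.72 mA.
V_CE = V_CC − I_C·R_C − I_E·R_E = 8.5 − 2.72×0.68 − 2.74×0.22 = 6.05 V > V_CE(sat), so the active-region assumption holds.

active; I_C ≈ 2.7 mA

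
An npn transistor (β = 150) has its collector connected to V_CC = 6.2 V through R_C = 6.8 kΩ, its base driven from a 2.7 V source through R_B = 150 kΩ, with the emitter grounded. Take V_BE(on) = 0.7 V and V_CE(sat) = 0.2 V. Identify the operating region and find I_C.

Assume active: I_B = (2.7 − 0.7)/150 = 0.0133 mA, giving I_C = β·I_B = 2 mA.
But then V_CE = 6.2 − 2×6.8 = -7.4 V < V_CE(sat) = 0.2 V — impossible in the active region.
So the transistor is saturated. With V_CE = 0.2 V, I_C = (V_CC − 0.2)/R_C = 6/6.8 = 0.882 mA.
Check: β·I_B = 2 mA > I_C = 0.882 mA, confirming saturation.

saturation; I_C ≈ 0.88 mA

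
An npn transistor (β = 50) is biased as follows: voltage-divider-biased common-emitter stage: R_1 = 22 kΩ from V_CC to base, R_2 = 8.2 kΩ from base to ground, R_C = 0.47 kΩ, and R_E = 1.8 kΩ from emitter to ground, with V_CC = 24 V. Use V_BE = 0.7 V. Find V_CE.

V_CE ≈ 17 V

Thevenize the base divider: V_Th = V_CC·R_2/(R_1+R_2) = 24×8.2/30.2 = 6.52 V, R_Th = R_1‖R_2 = 5.97 kΩ.
Base-emitter loop: V_Th = I_B·R_Th + V_BE + (β+1)I_B·R_E, so I_B = (6.52 − 0.7) / (5.97 + 51×1.8) = 0.0595 mA.
I_C = β·I_B = 50×0.0595 = 2.97 mA, and I_E = (β+1)I_B = 3.03 mA.
V_CE = V_CC − I_C·R_C − I_E·R_E = 24 − 2.97×0.47 − 3.03×1.8 = 17.1 V.
V_CE = 17.1 V > 0.2 V confirms active-region operation.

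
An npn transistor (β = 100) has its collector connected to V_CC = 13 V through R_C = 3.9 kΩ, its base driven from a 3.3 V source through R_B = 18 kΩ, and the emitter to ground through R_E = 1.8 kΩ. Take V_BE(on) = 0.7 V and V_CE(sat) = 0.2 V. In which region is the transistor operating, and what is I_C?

Assume active. Base-emitter loop: I_B = (V_BB − V_BE)/(R_B + (β+1)R_E) = (3.3 − 0.7)/(18 + 101×1.8) = 0.013 mA.
I_C = β·I_B = 100×0.013 = 1.3 mA.
V_CE = V_CC − I_C·R_C − I_E·R_E = 13 − 1.3×3.9 − 1.31×1.8 = 5.56 V > V_CE(sat), so the active-region assumption holds.

active; I_C ≈ 1.3 mA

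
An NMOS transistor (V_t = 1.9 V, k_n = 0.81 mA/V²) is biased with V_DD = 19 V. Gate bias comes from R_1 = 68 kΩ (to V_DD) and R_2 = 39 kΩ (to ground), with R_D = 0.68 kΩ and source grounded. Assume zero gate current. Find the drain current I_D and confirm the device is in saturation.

V_G = V_DD·R_2/(R_1+R_2) = 19×39/107 = 6.93 V. With the source grounded, V_GS = V_G = 6.93 V.
Assume saturation: I_D = (k_n/2)(V_GS − V_t)² = (0.81/2)×(6.93 − 1.9)² = 0.405×5.03² = 10.2 mA.
V_DS = V_DD − I_D·R_D = 19 − 10.2×0.68 = 12 V.
Saturation requires V_DS ≥ V_GS − V_t = 5.03 V; 12 ≥ 5.03 ✓.

I_D ≈ 10 mA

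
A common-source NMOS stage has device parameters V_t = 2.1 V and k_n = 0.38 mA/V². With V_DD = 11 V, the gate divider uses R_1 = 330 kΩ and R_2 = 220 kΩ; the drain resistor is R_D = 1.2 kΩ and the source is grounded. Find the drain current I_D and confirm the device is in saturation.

V_G = V_DD·R_2/(R_1+R_2) = 11×220/550 = 4.4 V. With the source grounded, V_GS = V_G = 4.4 V.
Assume saturation: I_D = (k_n/2)(V_GS − V_t)² = (0.38/2)×(4.4 − 2.1)² = 0.19×2.3² = 1.01 mA.
V_DS = V_DD − I_D·R_D = 11 − 1.01×1.2 = 9.79 V.
Saturation requires V_DS ≥ V_GS − V_t = 2.3 V; 9.79 ≥ 2.3 ✓.

I_D ≈ 1 mA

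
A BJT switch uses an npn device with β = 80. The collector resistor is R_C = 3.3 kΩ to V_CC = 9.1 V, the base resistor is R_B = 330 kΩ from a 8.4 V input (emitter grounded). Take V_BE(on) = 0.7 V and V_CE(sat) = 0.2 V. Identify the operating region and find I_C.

Assume active. Base-emitter loop: I_B = (V_BB − V_BE)/R_B = (8.4 − 0.7)/330 = 0.0233 mA.
I_C = β·I_B = 80×0.0233 = 1.87 mA.
V_CE = V_CC − I_C·R_C = 9.1 − 1.87×3.3 = 2.94 V > V_CE(sat), so the active-region assumption holds.

active; I_C ≈ 1.9 mA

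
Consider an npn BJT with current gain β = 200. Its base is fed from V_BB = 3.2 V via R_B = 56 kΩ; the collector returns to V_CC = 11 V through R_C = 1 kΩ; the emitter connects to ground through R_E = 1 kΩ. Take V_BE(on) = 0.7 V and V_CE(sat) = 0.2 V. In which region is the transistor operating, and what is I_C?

active; I_C ≈ 1.9 mA

Assume active. Base-emitter loop: I_B = (V_BB − V_BE)/(R_B + (β+1)R_E) = (3.2 − 0.7)/(56 + 201×1) = 0.00973 mA.
I_C = β·I_B = 200×0.00973 = 1.95 mA.
V_CE = V_CC − I_C·R_C − I_E·R_E = 11 − 1.95×1 − 1.96×1 = 7.1 V > V_CE(sat), so the active-region assumption holds.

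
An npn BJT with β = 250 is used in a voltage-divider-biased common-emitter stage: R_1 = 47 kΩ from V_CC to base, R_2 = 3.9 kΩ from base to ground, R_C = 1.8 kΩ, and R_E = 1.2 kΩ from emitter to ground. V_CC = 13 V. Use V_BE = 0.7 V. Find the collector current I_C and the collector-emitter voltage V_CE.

I_C ≈ 0.24 mA, V_CE ≈ 12 V

Thevenize the base divider: V_Th = V_CC·R_2/(R_1+R_2) = 13×3.9/50.9 = 0.996 V, R_Th = R_1‖R_2 = 3.6 kΩ.
Base-emitter loop: V_Th = I_B·R_Th + V_BE + (β+1)I_B·R_E, so I_B = (0.996 − 0.7) / (3.6 + 251×1.2) = 0.000971 mA.
I_C = β·I_B = 250×0.000971 = 0.243 mA, and I_E = (β+1)I_B = 0.244 mA.
V_CE = V_CC − I_C·R_C − I_E·R_E = 13 − 0.243×1.8 − 0.244×1.2 = 12.3 V.
V_CE = 12.3 V > 0.2 V confirms active-region operation.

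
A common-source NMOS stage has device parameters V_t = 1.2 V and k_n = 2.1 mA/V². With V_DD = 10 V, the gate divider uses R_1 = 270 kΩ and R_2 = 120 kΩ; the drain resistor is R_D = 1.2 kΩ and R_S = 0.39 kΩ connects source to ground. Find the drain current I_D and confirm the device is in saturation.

I_D ≈ 1.6 mA

V_G = V_DD·R_2/(R_1+R_2) = 10×120/390 = 3.08 V.
Assume saturation: I_D = (k_n/2)(V_GS − V_t)² with V_GS = V_G − I_D·R_S = 3.08 − 0.39·I_D.
Substituting gives 0.16·I_D² − 2.54·I_D + 3.7 = 0, with roots I_D = 1.62 or 14.3 mA.
The root I_D = 14.3 mA gives V_GS = -2.49 V ≤ V_t, so take I_D = 1.62 mA.
Then V_GS = 2.44 V and V_DS = V_DD − I_D(R_D+R_S) = 10 − 1.62×1.59 = 7.42 V.
Saturation requires V_DS ≥ V_GS − V_t = 1.24 V; 7.42 ≥ 1.24 ✓.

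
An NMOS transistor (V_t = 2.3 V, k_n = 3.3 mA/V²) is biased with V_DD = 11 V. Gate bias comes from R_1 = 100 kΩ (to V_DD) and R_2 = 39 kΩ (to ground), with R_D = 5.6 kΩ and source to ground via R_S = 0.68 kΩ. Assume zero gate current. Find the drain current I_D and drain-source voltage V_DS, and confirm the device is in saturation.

I_D ≈ 0.42 mA, V_DS ≈ 8.4 V

V_G = V_DD·R_2/(R_1+R_2) = 11×39/139 = 3.09 V.
Assume saturation: I_D = (k_n/2)(V_GS − V_t)² with V_GS = V_G − I_D·R_S = 3.09 − 0.68·I_D.
Substituting gives 0.763·I_D² − 2.76·I_D + 1.02 = 0, with roots I_D = 0.417 or 3.21 mA.
The root I_D = 3.21 mA gives V_GS = 0.906 V ≤ V_t, so take I_D = 0.417 mA.
Then V_GS = 2.8 V and V_DS = V_DD − I_D(R_D+R_S) = 11 − 0.417×6.28 = 8.38 V.
Saturation requires V_DS ≥ V_GS − V_t = 0.503 V; 8.38 ≥ 0.503 ✓.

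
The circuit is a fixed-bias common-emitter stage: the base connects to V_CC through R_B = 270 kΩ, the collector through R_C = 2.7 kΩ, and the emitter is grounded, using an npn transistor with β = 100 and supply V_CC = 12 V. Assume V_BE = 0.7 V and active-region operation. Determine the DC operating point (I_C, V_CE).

Base loop: V_CC = I_B·R_B + V_BE, so I_B = (12 − 0.7)/270 kΩ = 0.0419 mA.
In the active region I_C = β·I_B = 100 × 0.0419 = 4.19 mA.
Collector loop: V_CE = V_CC − I_C·R_C = 12 − 4.19×2.7 = 0.7 V.
Since V_CE = 0.7 V > V_CE(sat) ≈ 0.2 V, the transistor is in the active region as assumed.

I_C ≈ 4.2 mA, V_CE ≈ 0.7 V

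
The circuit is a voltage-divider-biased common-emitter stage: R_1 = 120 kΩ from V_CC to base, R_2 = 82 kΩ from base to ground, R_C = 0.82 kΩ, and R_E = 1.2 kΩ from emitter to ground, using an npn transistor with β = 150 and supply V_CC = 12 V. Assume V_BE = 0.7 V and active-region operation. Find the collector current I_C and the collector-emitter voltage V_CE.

I_C ≈ 2.7 mA, V_CE ≈ 6.5 V

Thevenize the base divider: V_Th = V_CC·R_2/(R_1+R_2) = 12×82/202 = 4.87 V, R_Th = R_1‖R_2 = 48.7 kΩ.
Base-emitter loop: V_Th = I_B·R_Th + V_BE + (β+1)I_B·R_E, so I_B = (4.87 − 0.7) / (48.7 + 151×1.2) = 0.0181 mA.
I_C = β·I_B = 150×0.0181 = 2.72 mA, and I_E = (β+1)I_B = 2.74 mA.
V_CE = V_CC − I_C·R_C − I_E·R_E = 12 − 2.72×0.82 − 2.74×1.2 = 6.48 V.
V_CE = 6.48 V > 0.2 V confirms active-region operation.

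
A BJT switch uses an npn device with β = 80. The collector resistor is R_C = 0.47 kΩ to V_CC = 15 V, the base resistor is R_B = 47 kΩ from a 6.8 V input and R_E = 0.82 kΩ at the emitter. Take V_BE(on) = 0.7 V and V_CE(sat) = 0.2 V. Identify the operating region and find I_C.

active; I_C ≈ 4.3 mA

Assume active. Base-emitter loop: I_B = (V_BB − V_BE)/(R_B + (β+1)R_E) = (6.8 − 0.7)/(47 + 81×0.82) = 0.0538 mA.
I_C = β·I_B = 80×0.0538 = 4.3 mA.
V_CE = V_CC − I_C·R_C − I_E·R_E = 15 − 4.3×0.47 − 4.36×0.82 = 9.41 V > V_CE(sat), so the active-region assumption holds.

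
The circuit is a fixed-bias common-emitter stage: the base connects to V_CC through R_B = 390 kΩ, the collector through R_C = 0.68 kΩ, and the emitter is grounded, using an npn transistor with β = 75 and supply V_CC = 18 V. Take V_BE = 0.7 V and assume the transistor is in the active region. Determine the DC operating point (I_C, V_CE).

Base loop: V_CC = I_B·R_B + V_BE, so I_B = (18 − 0.7)/390 kΩ = 0.0444 mA.
In the active region I_C = β·I_B = 75 × 0.0444 = 3.33 mA.
Collector loop: V_CE = V_CC − I_C·R_C = 18 − 3.33×0.68 = 15.7 V.
Since V_CE = 15.7 V > V_CE(sat) ≈ 0.2 V, the transistor is in the active region as assumed.

I_C ≈ 3.3 mA, V_CE ≈ 16 V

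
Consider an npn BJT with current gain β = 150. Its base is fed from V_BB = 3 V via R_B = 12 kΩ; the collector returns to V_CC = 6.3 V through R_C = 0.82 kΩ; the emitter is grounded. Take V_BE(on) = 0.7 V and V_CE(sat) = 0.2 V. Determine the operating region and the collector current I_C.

Assume active: I_B = (3 − 0.7)/12 = 0.192 mA, giving I_C = β·I_B = 28.7 mA.
But then V_CE = 6.3 − 28.7×0.82 = -17.3 V < V_CE(sat) = 0.2 V — impossible in the active region.
So the transistor is saturated. With V_CE = 0.2 V, I_C = (V_CC − 0.2)/R_C = 6.1/0.82 = 7.44 mA.
Check: β·I_B = 28.7 mA > I_C = 7.44 mA, confirming saturation.

saturation; I_C ≈ 7.4 mA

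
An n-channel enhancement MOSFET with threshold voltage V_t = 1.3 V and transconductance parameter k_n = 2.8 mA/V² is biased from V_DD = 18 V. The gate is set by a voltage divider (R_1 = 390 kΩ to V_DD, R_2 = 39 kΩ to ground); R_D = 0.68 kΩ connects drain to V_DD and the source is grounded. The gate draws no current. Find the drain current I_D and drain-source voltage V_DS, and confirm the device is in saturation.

I_D ≈ 0.16 mA, V_DS ≈ 18 V

V_G = V_DD·R_2/(R_1+R_2) = 18×39/429 = 1.64 V. With the source grounded, V_GS = V_G = 1.64 V.
Assume saturation: I_D = (k_n/2)(V_GS − V_t)² = (2.8/2)×(1.64 − 1.3)² = 1.4×0.336² = 0.158 mA.
V_DS = V_DD − I_D·R_D = 18 − 0.158×0.68 = 17.9 V.
Saturation requires V_DS ≥ V_GS − V_t = 0.336 V; 17.9 ≥ 0.336 ✓.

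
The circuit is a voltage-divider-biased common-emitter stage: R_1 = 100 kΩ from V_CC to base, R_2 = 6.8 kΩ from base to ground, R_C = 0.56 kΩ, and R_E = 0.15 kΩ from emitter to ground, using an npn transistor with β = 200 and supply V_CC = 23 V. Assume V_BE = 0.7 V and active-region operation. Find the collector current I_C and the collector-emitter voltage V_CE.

Thevenize the base divider: V_Th = V_CC·R_2/(R_1+R_2) = 23×6.8/107 = 1.46 V, R_Th = R_1‖R_2 = 6.37 kΩ.
Base-emitter loop: V_Th = I_B·R_Th + V_BE + (β+1)I_B·R_E, so I_B = (1.46 − 0.7) / (6.37 + 201×0.15) = 0.0209 mA.
I_C = β·I_B = 200×0.0209 = 4.19 mA, and I_E = (β+1)I_B = 4.21 mA.
V_CE = V_CC − I_C·R_C − I_E·R_E = 23 − 4.19×0.56 − 4.21×0.15 = 20 V.
V_CE = 20 V > 0.2 V confirms active-region operation.

I_C ≈ 4.2 mA, V_CE ≈ 20 V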